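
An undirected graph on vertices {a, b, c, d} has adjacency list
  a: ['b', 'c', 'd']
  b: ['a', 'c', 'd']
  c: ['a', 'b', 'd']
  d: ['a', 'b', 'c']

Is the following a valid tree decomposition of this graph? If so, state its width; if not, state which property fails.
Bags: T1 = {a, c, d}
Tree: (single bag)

A tree decomposition must satisfy three properties: every vertex lies in some bag; for every edge, both endpoints lie together in some bag; and for every vertex, the bags containing it form a connected subtree. Here vertex b appears in no bag, so the decomposition is invalid.

No — vertex b appears in no bag.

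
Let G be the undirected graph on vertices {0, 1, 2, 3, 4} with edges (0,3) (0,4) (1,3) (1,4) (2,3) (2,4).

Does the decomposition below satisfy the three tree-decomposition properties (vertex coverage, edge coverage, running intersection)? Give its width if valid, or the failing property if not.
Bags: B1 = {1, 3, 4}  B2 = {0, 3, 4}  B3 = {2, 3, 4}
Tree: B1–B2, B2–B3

Checking the three conditions: (i) the bags cover all of {0, 1, 2, 3, 4}; (ii) for each edge, some bag contains both endpoints; (iii) the bags containing any fixed vertex form a subtree. All hold, so the decomposition is valid with width 3 − 1 = 2.

Yes; width 2.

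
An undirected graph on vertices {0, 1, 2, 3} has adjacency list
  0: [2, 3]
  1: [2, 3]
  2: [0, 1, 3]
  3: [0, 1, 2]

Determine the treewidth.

A width-2 tree decomposition is:
Bags: B1 = {1, 2, 3}  B2 = {0, 2, 3}
Tree: B1–B2
Each bag holds 3 vertices, so the decomposition has width 2, which upper-bounds the treewidth. Conversely, {0, 2, 3} is a clique of size 3, and the vertices of any clique must share a bag in every tree decomposition; so some bag has ≥ 3 vertices and tw(G) ≥ 2. Combining the bounds, tw(G) = 2.

2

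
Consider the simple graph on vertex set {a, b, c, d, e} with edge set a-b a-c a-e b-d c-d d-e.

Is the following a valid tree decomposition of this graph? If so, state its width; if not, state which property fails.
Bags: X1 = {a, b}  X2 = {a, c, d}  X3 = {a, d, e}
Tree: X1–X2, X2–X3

No — edge (d,b) lies in no bag.

A tree decomposition must satisfy three properties: every vertex lies in some bag; for every edge, both endpoints lie together in some bag; and for every vertex, the bags containing it form a connected subtree. Here edge (d,b) lies in no bag, so the decomposition is invalid.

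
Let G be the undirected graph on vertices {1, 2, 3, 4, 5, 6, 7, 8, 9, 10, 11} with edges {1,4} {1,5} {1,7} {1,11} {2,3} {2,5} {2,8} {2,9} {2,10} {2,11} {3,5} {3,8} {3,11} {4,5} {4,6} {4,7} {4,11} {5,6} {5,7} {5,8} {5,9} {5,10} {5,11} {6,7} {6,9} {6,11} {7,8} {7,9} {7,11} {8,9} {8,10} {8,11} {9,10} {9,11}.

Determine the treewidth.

A width-4 tree decomposition is:
Bags: B1 = {2, 5, 8, 9, 11}  B2 = {2, 3, 5, 8, 11}  B3 = {5, 7, 8, 9, 11}  B4 = {5, 6, 7, 9, 11}  B5 = {2, 5, 8, 9, 10}  B6 = {4, 5, 6, 7, 11}  B7 = {1, 4, 5, 7, 11}
Tree: B1–B2, B1–B3, B3–B4, B1–B5, B4–B6, B6–B7
The largest bag has 5 vertices, giving width 4; this decomposition certifies tw(G) ≤ 4. On the other hand G contains the 5-clique {2, 5, 8, 9, 10}. A clique must lie in a single bag of any decomposition, so no decomposition can have width below 4. Combining the bounds, tw(G) = 4.

4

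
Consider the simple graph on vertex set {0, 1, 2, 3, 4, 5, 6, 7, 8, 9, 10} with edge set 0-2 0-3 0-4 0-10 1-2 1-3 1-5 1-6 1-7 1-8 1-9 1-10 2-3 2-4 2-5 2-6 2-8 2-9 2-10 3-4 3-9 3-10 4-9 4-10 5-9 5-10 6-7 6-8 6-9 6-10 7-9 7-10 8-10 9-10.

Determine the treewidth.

4

A width-4 tree decomposition is:
Bags: B1 = {1, 2, 3, 9, 10}  B2 = {2, 3, 4, 9, 10}  B3 = {0, 2, 3, 4, 10}  B4 = {1, 2, 6, 9, 10}  B5 = {1, 6, 7, 9, 10}  B6 = {1, 2, 6, 8, 10}  B7 = {1, 2, 5, 9, 10}
Tree: B1–B2, B2–B3, B1–B4, B4–B5, B4–B6, B1–B7
Every bag has size at most 5, so the width is 5 − 1 = 4 and tw(G) ≤ 4. On the other hand G contains the 5-clique {0, 2, 3, 4, 10}. A clique must lie in a single bag of any decomposition, so no decomposition can have width below 4. The upper and lower bounds meet at 4, so that is the treewidth.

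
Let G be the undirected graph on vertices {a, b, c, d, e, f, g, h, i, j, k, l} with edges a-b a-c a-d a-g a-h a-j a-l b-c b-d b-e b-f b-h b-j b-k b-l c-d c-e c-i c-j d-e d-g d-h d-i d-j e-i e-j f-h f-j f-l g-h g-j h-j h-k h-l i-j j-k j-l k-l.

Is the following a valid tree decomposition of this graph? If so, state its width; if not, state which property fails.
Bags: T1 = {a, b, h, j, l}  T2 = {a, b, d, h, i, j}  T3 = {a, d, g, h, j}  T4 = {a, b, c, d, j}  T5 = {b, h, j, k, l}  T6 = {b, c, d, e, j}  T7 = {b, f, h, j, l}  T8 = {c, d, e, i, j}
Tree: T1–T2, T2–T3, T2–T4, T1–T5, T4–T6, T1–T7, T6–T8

No — bags containing vertex i are not connected in the tree.

A tree decomposition must satisfy three properties: every vertex lies in some bag; for every edge, both endpoints lie together in some bag; and for every vertex, the bags containing it form a connected subtree. Here bags containing vertex i are not connected in the tree, so the decomposition is invalid.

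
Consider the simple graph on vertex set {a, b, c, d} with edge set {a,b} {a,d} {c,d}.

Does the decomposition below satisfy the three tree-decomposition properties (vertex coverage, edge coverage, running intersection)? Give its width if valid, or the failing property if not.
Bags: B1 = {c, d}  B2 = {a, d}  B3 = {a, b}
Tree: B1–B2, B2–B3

Yes; width 1.

Vertex coverage: the bags together contain {a, b, c, d}, the full vertex set. Edge coverage: each edge of G has both endpoints in at least one bag. Running intersection: for every vertex, the bags containing it form a connected subtree. All three properties hold, so this is a valid tree decomposition of width max|bag| − 1 = 1, and hence tw(G) ≤ 1.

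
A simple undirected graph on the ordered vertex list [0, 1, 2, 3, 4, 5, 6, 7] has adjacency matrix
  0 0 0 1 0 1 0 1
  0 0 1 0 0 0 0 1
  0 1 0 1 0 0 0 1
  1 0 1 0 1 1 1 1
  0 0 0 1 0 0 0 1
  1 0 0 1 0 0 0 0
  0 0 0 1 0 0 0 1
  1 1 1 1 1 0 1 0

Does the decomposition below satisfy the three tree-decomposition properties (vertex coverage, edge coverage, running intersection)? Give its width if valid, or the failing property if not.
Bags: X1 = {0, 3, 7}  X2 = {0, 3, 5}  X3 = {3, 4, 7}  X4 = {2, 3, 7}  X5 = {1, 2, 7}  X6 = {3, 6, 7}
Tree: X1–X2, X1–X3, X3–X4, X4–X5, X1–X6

Vertex coverage: the bags together contain {0, 1, 2, 3, 4, 5, 6, 7}, the full vertex set. Edge coverage: each edge of G has both endpoints in at least one bag. Running intersection: for every vertex, the bags containing it form a connected subtree. All three properties hold, so this is a valid tree decomposition of width max|bag| − 1 = 2, and hence tw(G) ≤ 2.

Yes; width 2.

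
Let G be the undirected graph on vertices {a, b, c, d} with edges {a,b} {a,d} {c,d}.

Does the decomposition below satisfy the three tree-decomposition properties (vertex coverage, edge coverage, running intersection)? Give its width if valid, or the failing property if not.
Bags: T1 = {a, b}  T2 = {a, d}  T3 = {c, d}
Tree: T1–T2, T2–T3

Yes; width 1.

Every vertex of G appears in some bag (union = {a, b, c, d}); every edge is covered by a bag; and for each vertex v the set of bags containing v is connected in the bag tree. The decomposition is therefore valid. The largest bag has 2 vertices, so the width is 1.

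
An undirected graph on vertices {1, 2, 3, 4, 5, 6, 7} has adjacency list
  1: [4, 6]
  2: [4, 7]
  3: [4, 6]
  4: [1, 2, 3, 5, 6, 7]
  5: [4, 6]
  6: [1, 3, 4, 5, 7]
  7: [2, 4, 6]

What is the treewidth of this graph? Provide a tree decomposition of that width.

The largest bag has 3 vertices, giving width 2; this decomposition certifies tw(G) ≤ 2. On the other hand G contains the 3-clique {2, 4, 7}. A clique must lie in a single bag of any decomposition, so no decomposition can have width below 2. Hence tw(G) = 2 exactly.

Treewidth 2.
Bags: B1 = {4, 5, 6}  B2 = {4, 6, 7}  B3 = {1, 4, 6}  B4 = {3, 4, 6}  B5 = {2, 4, 7}
Tree: B1–B2, B1–B3, B3–B4, B2–B5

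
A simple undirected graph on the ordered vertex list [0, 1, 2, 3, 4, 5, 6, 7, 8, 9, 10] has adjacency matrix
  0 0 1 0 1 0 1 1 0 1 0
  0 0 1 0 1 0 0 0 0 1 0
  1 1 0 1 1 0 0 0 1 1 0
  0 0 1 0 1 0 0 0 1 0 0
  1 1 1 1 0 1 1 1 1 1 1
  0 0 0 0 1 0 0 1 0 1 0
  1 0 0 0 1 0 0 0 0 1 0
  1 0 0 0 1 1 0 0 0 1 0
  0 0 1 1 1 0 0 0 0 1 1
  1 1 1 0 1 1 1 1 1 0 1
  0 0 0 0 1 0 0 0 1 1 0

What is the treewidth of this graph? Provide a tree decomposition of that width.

Every bag has size at most 4, so the width is 4 − 1 = 3 and tw(G) ≤ 3. On the other hand G contains the 4-clique {0, 2, 4, 9}. A clique must lie in a single bag of any decomposition, so no decomposition can have width below 3. Therefore the treewidth is 3.

Treewidth 3.
Bags: B1 = {0, 2, 4, 9}  B2 = {0, 4, 6, 9}  B3 = {0, 4, 7, 9}  B4 = {2, 4, 8, 9}  B5 = {4, 8, 9, 10}  B6 = {1, 2, 4, 9}  B7 = {4, 5, 7, 9}  B8 = {2, 3, 4, 8}
Tree: B1–B2, B1–B3, B1–B4, B4–B5, B4–B6, B3–B7, B4–B8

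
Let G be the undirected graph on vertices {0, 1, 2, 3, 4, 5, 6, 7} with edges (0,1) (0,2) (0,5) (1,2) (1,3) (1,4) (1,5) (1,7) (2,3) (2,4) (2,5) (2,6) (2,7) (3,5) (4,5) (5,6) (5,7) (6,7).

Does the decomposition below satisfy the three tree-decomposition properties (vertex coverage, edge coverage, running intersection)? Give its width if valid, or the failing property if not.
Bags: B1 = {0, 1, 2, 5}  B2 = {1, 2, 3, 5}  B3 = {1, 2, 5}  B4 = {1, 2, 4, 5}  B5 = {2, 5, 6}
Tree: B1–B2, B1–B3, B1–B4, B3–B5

A tree decomposition must satisfy three properties: every vertex lies in some bag; for every edge, both endpoints lie together in some bag; and for every vertex, the bags containing it form a connected subtree. Here vertex 7 appears in no bag, so the decomposition is invalid.

No — vertex 7 appears in no bag.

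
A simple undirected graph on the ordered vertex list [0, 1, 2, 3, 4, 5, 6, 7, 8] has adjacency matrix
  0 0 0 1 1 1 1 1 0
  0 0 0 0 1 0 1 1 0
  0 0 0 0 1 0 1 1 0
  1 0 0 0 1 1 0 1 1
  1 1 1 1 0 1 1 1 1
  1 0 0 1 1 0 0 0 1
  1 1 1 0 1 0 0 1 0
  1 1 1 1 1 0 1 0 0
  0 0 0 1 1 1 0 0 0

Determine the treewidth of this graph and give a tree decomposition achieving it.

Treewidth 3.
One such decomposition:
Bags: B1 = {0, 4, 6, 7}  B2 = {0, 3, 4, 7}  B3 = {0, 3, 4, 5}  B4 = {3, 4, 5, 8}  B5 = {2, 4, 6, 7}  B6 = {1, 4, 6, 7}
Tree: B1–B2, B2–B3, B3–B4, B1–B5, B5–B6

Every bag has size at most 4, so the width is 4 − 1 = 3 and tw(G) ≤ 3. On the other hand G contains the 4-clique {3, 4, 5, 8}. A clique must lie in a single bag of any decomposition, so no decomposition can have width below 3. Therefore the treewidth is 3.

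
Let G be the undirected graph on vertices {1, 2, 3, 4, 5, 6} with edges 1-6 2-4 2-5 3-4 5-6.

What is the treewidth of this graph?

A width-1 tree decomposition is:
Bags: B1 = {3, 4}  B2 = {2, 4}  B3 = {2, 5}  B4 = {5, 6}  B5 = {1, 6}
Tree: B1–B2, B2–B3, B3–B4, B4–B5
Each bag holds 2 vertices, so the decomposition has width 1, which upper-bounds the treewidth. Any graph with an edge has treewidth ≥ 1, and G has the edge 3–4. Hence tw(G) = 1 exactly.

1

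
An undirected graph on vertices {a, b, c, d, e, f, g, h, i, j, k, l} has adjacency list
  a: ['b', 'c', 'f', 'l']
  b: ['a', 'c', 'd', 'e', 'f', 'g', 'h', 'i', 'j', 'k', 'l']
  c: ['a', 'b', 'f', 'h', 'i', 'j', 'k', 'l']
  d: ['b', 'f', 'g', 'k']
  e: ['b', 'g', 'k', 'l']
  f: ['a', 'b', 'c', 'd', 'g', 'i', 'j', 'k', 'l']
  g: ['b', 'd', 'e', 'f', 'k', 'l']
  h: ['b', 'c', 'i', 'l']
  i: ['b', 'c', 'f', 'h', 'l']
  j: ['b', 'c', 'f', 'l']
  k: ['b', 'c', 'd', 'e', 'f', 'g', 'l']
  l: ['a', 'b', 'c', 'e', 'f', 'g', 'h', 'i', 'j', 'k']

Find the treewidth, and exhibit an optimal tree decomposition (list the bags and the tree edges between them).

Treewidth 4.
One such decomposition:
Bags: B1 = {a, b, c, f, l}  B2 = {b, c, f, k, l}  B3 = {b, f, g, k, l}  B4 = {b, c, f, i, l}  B5 = {b, c, f, j, l}  B6 = {b, e, g, k, l}  B7 = {b, c, h, i, l}  B8 = {b, d, f, g, k}
Tree: B1–B2, B2–B3, B1–B4, B2–B5, B3–B6, B4–B7, B3–B8

Every bag has size at most 5, so the width is 5 − 1 = 4 and tw(G) ≤ 4. On the other hand G contains the 5-clique {b, d, f, g, k}. A clique must lie in a single bag of any decomposition, so no decomposition can have width below 4. Therefore the treewidth is 4.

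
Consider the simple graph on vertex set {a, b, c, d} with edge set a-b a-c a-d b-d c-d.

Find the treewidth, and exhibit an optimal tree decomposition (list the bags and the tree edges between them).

Each bag holds 3 vertices, so the decomposition has width 2, which upper-bounds the treewidth. Conversely, {a, c, d} is a clique of size 3, and the vertices of any clique must share a bag in every tree decomposition; so some bag has ≥ 3 vertices and tw(G) ≥ 2. Hence tw(G) = 2 exactly.

Treewidth 2.
One optimal decomposition is:
Bags: B1 = {a, b, d}  B2 = {a, c, d}
Tree: B1–B2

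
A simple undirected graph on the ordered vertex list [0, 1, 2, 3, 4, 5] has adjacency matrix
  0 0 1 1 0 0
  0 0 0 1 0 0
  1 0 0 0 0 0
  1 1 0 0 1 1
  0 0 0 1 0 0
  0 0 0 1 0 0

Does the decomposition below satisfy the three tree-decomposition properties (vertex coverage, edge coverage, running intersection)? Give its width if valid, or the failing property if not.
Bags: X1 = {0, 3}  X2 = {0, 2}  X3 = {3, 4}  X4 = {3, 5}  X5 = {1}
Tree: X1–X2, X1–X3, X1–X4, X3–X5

A tree decomposition must satisfy three properties: every vertex lies in some bag; for every edge, both endpoints lie together in some bag; and for every vertex, the bags containing it form a connected subtree. Here edge (3,1) lies in no bag, so the decomposition is invalid.

No — edge (3,1) lies in no bag.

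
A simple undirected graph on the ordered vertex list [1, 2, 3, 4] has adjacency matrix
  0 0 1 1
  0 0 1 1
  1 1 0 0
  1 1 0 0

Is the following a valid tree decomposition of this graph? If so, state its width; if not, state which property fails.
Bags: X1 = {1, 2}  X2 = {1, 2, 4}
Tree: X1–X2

No — vertex 3 appears in no bag.

A tree decomposition must satisfy three properties: every vertex lies in some bag; for every edge, both endpoints lie together in some bag; and for every vertex, the bags containing it form a connected subtree. Here vertex 3 appears in no bag, so the decomposition is invalid.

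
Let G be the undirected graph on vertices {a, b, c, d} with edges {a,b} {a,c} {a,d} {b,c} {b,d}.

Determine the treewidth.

A width-2 tree decomposition is:
Bags: B1 = {a, b, c}  B2 = {a, b, d}
Tree: B1–B2
Every bag has size at most 3, so the width is 3 − 1 = 2 and tw(G) ≤ 2. On the other hand G contains the 3-clique {a, b, d}. A clique must lie in a single bag of any decomposition, so no decomposition can have width below 2. Hence tw(G) = 2 exactly.

2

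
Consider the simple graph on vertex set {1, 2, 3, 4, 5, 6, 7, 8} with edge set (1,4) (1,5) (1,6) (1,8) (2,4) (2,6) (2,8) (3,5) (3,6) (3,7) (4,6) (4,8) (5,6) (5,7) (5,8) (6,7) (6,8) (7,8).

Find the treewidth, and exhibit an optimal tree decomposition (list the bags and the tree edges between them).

Treewidth 3.
Bags: B1 = {1, 4, 6, 8}  B2 = {1, 5, 6, 8}  B3 = {2, 4, 6, 8}  B4 = {5, 6, 7, 8}  B5 = {3, 5, 6, 7}
Tree: B1–B2, B1–B3, B2–B4, B4–B5

The largest bag has 4 vertices, giving width 3; this decomposition certifies tw(G) ≤ 3. Conversely, {1, 4, 6, 8} is a clique of size 4, and the vertices of any clique must share a bag in every tree decomposition; so some bag has ≥ 4 vertices and tw(G) ≥ 3. The upper and lower bounds meet at 3, so that is the treewidth.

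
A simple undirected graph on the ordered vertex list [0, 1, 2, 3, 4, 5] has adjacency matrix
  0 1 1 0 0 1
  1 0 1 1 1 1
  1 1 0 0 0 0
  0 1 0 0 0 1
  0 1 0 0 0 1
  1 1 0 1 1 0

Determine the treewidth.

A width-2 tree decomposition is:
Bags: B1 = {0, 1, 2}  B2 = {0, 1, 5}  B3 = {1, 3, 5}  B4 = {1, 4, 5}
Tree: B1–B2, B2–B3, B2–B4
The largest bag has 3 vertices, giving width 2; this decomposition certifies tw(G) ≤ 2. On the other hand G contains the 3-clique {0, 1, 2}. A clique must lie in a single bag of any decomposition, so no decomposition can have width below 2. The upper and lower bounds meet at 2, so that is the treewidth.

2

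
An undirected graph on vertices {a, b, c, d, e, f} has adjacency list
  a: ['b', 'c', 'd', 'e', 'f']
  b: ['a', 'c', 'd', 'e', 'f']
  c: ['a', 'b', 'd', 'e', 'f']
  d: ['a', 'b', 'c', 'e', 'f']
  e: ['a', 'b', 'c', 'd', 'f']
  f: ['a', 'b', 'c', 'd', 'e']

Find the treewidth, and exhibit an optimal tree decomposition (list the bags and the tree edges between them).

With just one bag of size 6, the width is 6 − 1 = 5, so tw(G) ≤ 5. For the lower bound, the 6 vertices {a, b, c, d, e, f} are pairwise adjacent, and any tree decomposition puts a clique entirely inside one bag — forcing width ≥ 5. Therefore the treewidth is 5.

Treewidth 5.
Bags: B1 = {a, b, c, d, e, f}
Tree: (single bag)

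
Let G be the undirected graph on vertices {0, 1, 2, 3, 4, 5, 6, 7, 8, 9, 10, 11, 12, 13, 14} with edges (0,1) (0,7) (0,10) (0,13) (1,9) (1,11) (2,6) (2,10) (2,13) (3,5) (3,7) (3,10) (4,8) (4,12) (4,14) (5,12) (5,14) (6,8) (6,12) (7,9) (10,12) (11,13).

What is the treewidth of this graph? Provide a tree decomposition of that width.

Every bag has size at most 4, so the width is 4 − 1 = 3 and tw(G) ≤ 3. For the lower bound: the 4 vertex sets {1,9,11}, {13}, {0}, {2,3,7,10} are disjoint, each induces a connected subgraph, and every pair is joined by at least one edge of G. Contracting each set to a single vertex therefore yields K_{4} as a minor, and since treewidth is minor-monotone, tw(G) ≥ tw(K_{4}) = 3. The upper and lower bounds meet at 3, so that is the treewidth.

Treewidth 3.
Bags: B1 = {1, 9, 11, 13}  B2 = {0, 1, 9, 13}  B3 = {0, 7, 9, 13}  B4 = {0, 2, 7, 13}  B5 = {0, 2, 7, 10}  B6 = {2, 3, 7, 10}  B7 = {2, 3, 6, 10}  B8 = {3, 6, 10, 12}  B9 = {3, 5, 6, 12}  B10 = {5, 6, 8, 12}  B11 = {4, 5, 8, 12}  B12 = {4, 5, 8, 14}
Tree: B1–B2, B2–B3, B3–B4, B4–B5, B5–B6, B6–B7, B7–B8, B8–B9, B9–B10, B10–B11, B11–B12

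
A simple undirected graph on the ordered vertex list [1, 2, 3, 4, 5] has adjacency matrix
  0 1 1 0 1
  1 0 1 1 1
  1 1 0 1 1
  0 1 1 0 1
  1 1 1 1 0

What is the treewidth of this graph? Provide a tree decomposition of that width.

The largest bag has 4 vertices, giving width 3; this decomposition certifies tw(G) ≤ 3. For the lower bound, the 4 vertices {1, 2, 3, 5} are pairwise adjacent, and any tree decomposition puts a clique entirely inside one bag — forcing width ≥ 3. Combining the bounds, tw(G) = 3.

Treewidth 3.
One optimal decomposition is:
Bags: B1 = {1, 2, 3, 5}  B2 = {2, 3, 4, 5}
Tree: B1–B2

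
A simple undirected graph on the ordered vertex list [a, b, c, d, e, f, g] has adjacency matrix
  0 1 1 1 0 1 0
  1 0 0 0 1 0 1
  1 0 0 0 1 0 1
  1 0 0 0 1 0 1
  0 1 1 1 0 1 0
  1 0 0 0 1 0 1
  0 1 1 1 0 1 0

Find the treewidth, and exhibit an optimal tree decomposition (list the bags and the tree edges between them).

Every bag has size at most 4, so the width is 4 − 1 = 3 and tw(G) ≤ 3. For the lower bound: the 4 vertex sets {a,d}, {c,e}, {g}, {b} are disjoint, each induces a connected subgraph, and every pair is joined by at least one edge of G. Contracting each set to a single vertex therefore yields K_{4} as a minor, and since treewidth is minor-monotone, tw(G) ≥ tw(K_{4}) = 3. The upper and lower bounds meet at 3, so that is the treewidth.

Treewidth 3.
One optimal decomposition is:
Bags: B1 = {a, d, e, g}  B2 = {a, c, e, g}  B3 = {a, b, e, g}  B4 = {a, e, f, g}
Tree: B1–B2, B2–B3, B3–B4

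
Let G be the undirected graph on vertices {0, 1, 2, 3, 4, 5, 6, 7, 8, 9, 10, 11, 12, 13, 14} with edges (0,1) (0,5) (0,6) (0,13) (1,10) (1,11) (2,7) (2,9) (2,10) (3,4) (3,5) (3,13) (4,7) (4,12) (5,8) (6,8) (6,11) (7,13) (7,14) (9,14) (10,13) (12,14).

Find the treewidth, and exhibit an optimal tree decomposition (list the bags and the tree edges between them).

The largest bag has 4 vertices, giving width 3; this decomposition certifies tw(G) ≤ 3. For the lower bound: the 4 vertex sets {9,12,14}, {2}, {7}, {3,4,10,13} are disjoint, each induces a connected subgraph, and every pair is joined by at least one edge of G. Contracting each set to a single vertex therefore yields K_{4} as a minor, and since treewidth is minor-monotone, tw(G) ≥ tw(K_{4}) = 3. Therefore the treewidth is 3.

Treewidth 3.
Bags: B1 = {2, 9, 12, 14}  B2 = {2, 7, 12, 14}  B3 = {2, 4, 7, 12}  B4 = {2, 4, 7, 10}  B5 = {4, 7, 10, 13}  B6 = {3, 4, 10, 13}  B7 = {1, 3, 10, 13}  B8 = {0, 1, 3, 13}  B9 = {0, 1, 3, 5}  B10 = {0, 1, 5, 11}  B11 = {0, 5, 6, 11}  B12 = {5, 6, 8, 11}
Tree: B1–B2, B2–B3, B3–B4, B4–B5, B5–B6, B6–B7, B7–B8, B8–B9, B9–B10, B10–B11, B11–B12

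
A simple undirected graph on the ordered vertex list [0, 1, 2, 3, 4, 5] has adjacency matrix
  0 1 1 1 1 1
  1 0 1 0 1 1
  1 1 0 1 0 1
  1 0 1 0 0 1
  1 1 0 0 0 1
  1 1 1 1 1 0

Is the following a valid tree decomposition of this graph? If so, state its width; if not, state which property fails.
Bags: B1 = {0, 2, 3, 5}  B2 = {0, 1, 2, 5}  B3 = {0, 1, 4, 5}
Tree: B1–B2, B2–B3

Yes; width 3.

Every vertex of G appears in some bag (union = {0, 1, 2, 3, 4, 5}); every edge is covered by a bag; and for each vertex v the set of bags containing v is connected in the bag tree. The decomposition is therefore valid. The largest bag has 4 vertices, so the width is 3.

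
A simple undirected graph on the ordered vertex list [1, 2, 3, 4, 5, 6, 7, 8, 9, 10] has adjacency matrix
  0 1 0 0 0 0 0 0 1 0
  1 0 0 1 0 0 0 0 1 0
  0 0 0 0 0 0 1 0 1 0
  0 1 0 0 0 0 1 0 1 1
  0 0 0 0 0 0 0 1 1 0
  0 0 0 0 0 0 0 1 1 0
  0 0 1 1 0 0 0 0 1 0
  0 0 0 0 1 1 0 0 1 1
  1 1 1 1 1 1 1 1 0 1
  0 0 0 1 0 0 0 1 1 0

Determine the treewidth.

A width-2 tree decomposition is:
Bags: B1 = {4, 9, 10}  B2 = {8, 9, 10}  B3 = {4, 7, 9}  B4 = {2, 4, 9}  B5 = {1, 2, 9}  B6 = {3, 7, 9}  B7 = {6, 8, 9}  B8 = {5, 8, 9}
Tree: B1–B2, B1–B3, B1–B4, B4–B5, B3–B6, B2–B7, B7–B8
The largest bag has 3 vertices, giving width 2; this decomposition certifies tw(G) ≤ 2. Conversely, {1, 2, 9} is a clique of size 3, and the vertices of any clique must share a bag in every tree decomposition; so some bag has ≥ 3 vertices and tw(G) ≥ 2. Therefore the treewidth is 2.

2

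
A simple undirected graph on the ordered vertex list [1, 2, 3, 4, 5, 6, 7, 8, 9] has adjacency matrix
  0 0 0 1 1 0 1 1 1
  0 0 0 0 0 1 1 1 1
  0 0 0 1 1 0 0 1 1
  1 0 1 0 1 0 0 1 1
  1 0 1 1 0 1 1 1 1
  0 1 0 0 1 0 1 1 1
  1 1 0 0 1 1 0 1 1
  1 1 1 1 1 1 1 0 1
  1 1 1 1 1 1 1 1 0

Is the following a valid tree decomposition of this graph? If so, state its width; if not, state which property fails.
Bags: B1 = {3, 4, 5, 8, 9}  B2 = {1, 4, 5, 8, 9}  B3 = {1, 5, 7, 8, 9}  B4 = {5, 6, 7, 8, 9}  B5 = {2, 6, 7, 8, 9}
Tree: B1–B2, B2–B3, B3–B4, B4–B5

Yes; width 4.

Every vertex of G appears in some bag (union = {1, 2, 3, 4, 5, 6, 7, 8, 9}); every edge is covered by a bag; and for each vertex v the set of bags containing v is connected in the bag tree. The decomposition is therefore valid. The largest bag has 5 vertices, so the width is 4.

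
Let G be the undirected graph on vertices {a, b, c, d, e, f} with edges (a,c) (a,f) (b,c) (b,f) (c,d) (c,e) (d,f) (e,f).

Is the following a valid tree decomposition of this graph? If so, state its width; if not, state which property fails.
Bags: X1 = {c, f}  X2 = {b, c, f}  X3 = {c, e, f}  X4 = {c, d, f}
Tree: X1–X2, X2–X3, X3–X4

No — vertex a appears in no bag.

A tree decomposition must satisfy three properties: every vertex lies in some bag; for every edge, both endpoints lie together in some bag; and for every vertex, the bags containing it form a connected subtree. Here vertex a appears in no bag, so the decomposition is invalid.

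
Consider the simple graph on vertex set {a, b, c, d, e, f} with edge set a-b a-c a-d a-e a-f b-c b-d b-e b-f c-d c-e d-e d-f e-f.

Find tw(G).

A width-4 tree decomposition is:
Bags: B1 = {a, b, c, d, e}  B2 = {a, b, d, e, f}
Tree: B1–B2
The largest bag has 5 vertices, giving width 4; this decomposition certifies tw(G) ≤ 4. For the lower bound, the 5 vertices {a, b, c, d, e} are pairwise adjacent, and any tree decomposition puts a clique entirely inside one bag — forcing width ≥ 4. Therefore the treewidth is 4.

4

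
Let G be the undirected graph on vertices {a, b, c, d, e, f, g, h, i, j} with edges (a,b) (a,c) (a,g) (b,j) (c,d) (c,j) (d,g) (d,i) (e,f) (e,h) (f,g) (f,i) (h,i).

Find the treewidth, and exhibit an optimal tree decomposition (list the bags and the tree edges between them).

Treewidth 2.
One optimal decomposition is:
Bags: B1 = {a, b, j}  B2 = {a, c, j}  B3 = {a, c, g}  B4 = {c, d, g}  B5 = {d, f, g}  B6 = {d, f, i}  B7 = {e, f, i}  B8 = {e, h, i}
Tree: B1–B2, B2–B3, B3–B4, B4–B5, B5–B6, B6–B7, B7–B8

Every bag has size at most 3, so the width is 3 − 1 = 2 and tw(G) ≤ 2. For the lower bound, G contains the cycle b–j–c–a–b, so G is not a forest; only forests have treewidth ≤ 1, hence tw(G) ≥ 2. Hence tw(G) = 2 exactly.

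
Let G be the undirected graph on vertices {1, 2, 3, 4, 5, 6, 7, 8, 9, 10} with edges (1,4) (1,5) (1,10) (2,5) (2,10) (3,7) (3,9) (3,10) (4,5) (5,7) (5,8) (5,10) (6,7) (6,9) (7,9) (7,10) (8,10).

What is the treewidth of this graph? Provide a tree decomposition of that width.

Every bag has size at most 3, so the width is 3 − 1 = 2 and tw(G) ≤ 2. For the lower bound, the 3 vertices {3, 7, 9} are pairwise adjacent, and any tree decomposition puts a clique entirely inside one bag — forcing width ≥ 2. Combining the bounds, tw(G) = 2.

Treewidth 2.
One optimal decomposition is:
Bags: B1 = {5, 7, 10}  B2 = {3, 7, 10}  B3 = {1, 5, 10}  B4 = {2, 5, 10}  B5 = {3, 7, 9}  B6 = {1, 4, 5}  B7 = {5, 8, 10}  B8 = {6, 7, 9}
Tree: B1–B2, B1–B3, B3–B4, B2–B5, B3–B6, B1–B7, B5–B8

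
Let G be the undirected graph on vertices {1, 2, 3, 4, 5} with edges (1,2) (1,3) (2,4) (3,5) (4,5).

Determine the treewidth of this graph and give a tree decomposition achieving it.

Treewidth 2.
One optimal decomposition is:
Bags: B1 = {1, 2, 3}  B2 = {2, 3, 4}  B3 = {3, 4, 5}
Tree: B1–B2, B2–B3

Each bag holds 3 vertices, so the decomposition has width 2, which upper-bounds the treewidth. The edges 3–1–2–4–5–3 form a cycle, so G is not a tree and its treewidth is at least 2. Therefore the treewidth is 2.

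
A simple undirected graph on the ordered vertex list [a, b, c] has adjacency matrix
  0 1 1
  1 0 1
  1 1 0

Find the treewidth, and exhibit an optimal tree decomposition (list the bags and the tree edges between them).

With just one bag of size 3, the width is 3 − 1 = 2, so tw(G) ≤ 2. Conversely, {a, b, c} is a clique of size 3, and the vertices of any clique must share a bag in every tree decomposition; so some bag has ≥ 3 vertices and tw(G) ≥ 2. Combining the bounds, tw(G) = 2.

Treewidth 2.
One such decomposition:
Bags: B1 = {a, b, c}
Tree: (single bag)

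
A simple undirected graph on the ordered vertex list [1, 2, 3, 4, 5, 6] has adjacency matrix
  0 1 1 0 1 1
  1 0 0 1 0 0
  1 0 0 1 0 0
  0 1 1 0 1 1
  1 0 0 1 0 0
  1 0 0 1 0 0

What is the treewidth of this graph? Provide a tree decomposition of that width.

Treewidth 2.
Bags: B1 = {1, 3, 4}  B2 = {1, 2, 4}  B3 = {1, 4, 6}  B4 = {1, 4, 5}
Tree: B1–B2, B2–B3, B3–B4

Each bag holds 3 vertices, so the decomposition has width 2, which upper-bounds the treewidth. For the lower bound, G contains the cycle 4–3–1–2–4, so G is not a forest; only forests have treewidth ≤ 1, hence tw(G) ≥ 2. The upper and lower bounds meet at 2, so that is the treewidth.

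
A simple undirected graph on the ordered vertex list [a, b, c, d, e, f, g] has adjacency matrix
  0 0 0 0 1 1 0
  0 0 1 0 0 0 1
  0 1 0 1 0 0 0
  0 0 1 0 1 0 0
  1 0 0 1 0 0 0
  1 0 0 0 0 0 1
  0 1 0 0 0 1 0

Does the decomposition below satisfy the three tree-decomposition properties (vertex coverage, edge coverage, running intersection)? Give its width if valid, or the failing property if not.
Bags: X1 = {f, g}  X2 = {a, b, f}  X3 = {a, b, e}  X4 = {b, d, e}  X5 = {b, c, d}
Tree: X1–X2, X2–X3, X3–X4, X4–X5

A tree decomposition must satisfy three properties: every vertex lies in some bag; for every edge, both endpoints lie together in some bag; and for every vertex, the bags containing it form a connected subtree. Here edge (b,g) lies in no bag, so the decomposition is invalid.

No — edge (b,g) lies in no bag.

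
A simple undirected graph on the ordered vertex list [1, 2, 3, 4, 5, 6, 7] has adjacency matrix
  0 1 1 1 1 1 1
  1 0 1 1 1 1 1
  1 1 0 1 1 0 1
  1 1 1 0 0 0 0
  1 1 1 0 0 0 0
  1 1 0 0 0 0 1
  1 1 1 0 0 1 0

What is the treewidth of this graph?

A width-3 tree decomposition is:
Bags: B1 = {1, 2, 3, 4}  B2 = {1, 2, 3, 7}  B3 = {1, 2, 3, 5}  B4 = {1, 2, 6, 7}
Tree: B1–B2, B2–B3, B2–B4
Every bag has size at most 4, so the width is 4 − 1 = 3 and tw(G) ≤ 3. Conversely, {1, 2, 3, 4} is a clique of size 4, and the vertices of any clique must share a bag in every tree decomposition; so some bag has ≥ 4 vertices and tw(G) ≥ 3. Therefore the treewidth is 3.

3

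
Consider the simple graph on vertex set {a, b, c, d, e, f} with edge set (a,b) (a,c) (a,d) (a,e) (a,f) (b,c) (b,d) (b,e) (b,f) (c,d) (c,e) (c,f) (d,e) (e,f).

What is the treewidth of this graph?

4

A width-4 tree decomposition is:
Bags: B1 = {a, b, c, d, e}  B2 = {a, b, c, e, f}
Tree: B1–B2
The largest bag has 5 vertices, giving width 4; this decomposition certifies tw(G) ≤ 4. For the lower bound, the 5 vertices {a, b, c, d, e} are pairwise adjacent, and any tree decomposition puts a clique entirely inside one bag — forcing width ≥ 4. Therefore the treewidth is 4.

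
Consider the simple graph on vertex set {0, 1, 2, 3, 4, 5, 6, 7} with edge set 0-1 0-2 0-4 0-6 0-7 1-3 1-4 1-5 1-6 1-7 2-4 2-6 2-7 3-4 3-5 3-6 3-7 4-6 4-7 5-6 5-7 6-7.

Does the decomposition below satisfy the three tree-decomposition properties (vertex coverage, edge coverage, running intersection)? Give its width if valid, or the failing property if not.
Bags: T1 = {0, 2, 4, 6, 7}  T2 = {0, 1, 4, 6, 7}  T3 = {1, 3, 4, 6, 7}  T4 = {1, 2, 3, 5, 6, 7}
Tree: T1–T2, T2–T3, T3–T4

A tree decomposition must satisfy three properties: every vertex lies in some bag; for every edge, both endpoints lie together in some bag; and for every vertex, the bags containing it form a connected subtree. Here bags containing vertex 2 are not connected in the tree, so the decomposition is invalid.

No — bags containing vertex 2 are not connected in the tree.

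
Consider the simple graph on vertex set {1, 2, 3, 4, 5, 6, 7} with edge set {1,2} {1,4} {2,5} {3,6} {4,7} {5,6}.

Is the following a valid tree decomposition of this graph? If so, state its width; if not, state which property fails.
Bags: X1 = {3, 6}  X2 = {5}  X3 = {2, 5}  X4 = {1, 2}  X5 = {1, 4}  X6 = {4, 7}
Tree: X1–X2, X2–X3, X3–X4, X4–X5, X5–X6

No — edge (6,5) lies in no bag.

A tree decomposition must satisfy three properties: every vertex lies in some bag; for every edge, both endpoints lie together in some bag; and for every vertex, the bags containing it form a connected subtree. Here edge (6,5) lies in no bag, so the decomposition is invalid.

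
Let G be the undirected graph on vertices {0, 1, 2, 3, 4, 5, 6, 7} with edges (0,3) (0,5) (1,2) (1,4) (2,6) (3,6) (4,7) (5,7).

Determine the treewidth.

A width-2 tree decomposition is:
Bags: B1 = {1, 2, 6}  B2 = {1, 4, 6}  B3 = {4, 6, 7}  B4 = {5, 6, 7}  B5 = {0, 5, 6}  B6 = {0, 3, 6}
Tree: B1–B2, B2–B3, B3–B4, B4–B5, B5–B6
Every bag has size at most 3, so the width is 3 − 1 = 2 and tw(G) ≤ 2. For the lower bound, G contains the cycle 6–2–1–4–7–5–0–3–6, so G is not a forest; only forests have treewidth ≤ 1, hence tw(G) ≥ 2. Therefore the treewidth is 2.

2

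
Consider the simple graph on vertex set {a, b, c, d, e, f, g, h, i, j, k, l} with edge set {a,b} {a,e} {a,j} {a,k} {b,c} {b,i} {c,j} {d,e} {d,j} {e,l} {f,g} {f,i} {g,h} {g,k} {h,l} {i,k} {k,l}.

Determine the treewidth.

3

A width-3 tree decomposition is:
Bags: B1 = {c, d, e, j}  B2 = {a, c, e, j}  B3 = {a, b, c, e}  B4 = {a, b, e, l}  B5 = {a, b, k, l}  B6 = {b, i, k, l}  B7 = {h, i, k, l}  B8 = {g, h, i, k}  B9 = {f, g, h, i}
Tree: B1–B2, B2–B3, B3–B4, B4–B5, B5–B6, B6–B7, B7–B8, B8–B9
Every bag has size at most 4, so the width is 4 − 1 = 3 and tw(G) ≤ 3. For the lower bound: the 4 vertex sets {c,d,j}, {e}, {a}, {b,i,k,l} are disjoint, each induces a connected subgraph, and every pair is joined by at least one edge of G. Contracting each set to a single vertex therefore yields K_{4} as a minor, and since treewidth is minor-monotone, tw(G) ≥ tw(K_{4}) = 3. Therefore the treewidth is 3.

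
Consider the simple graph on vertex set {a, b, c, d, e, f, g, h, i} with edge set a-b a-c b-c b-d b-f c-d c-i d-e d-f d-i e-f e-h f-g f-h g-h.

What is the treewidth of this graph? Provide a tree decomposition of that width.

Every bag has size at most 3, so the width is 3 − 1 = 2 and tw(G) ≤ 2. Conversely, {b, c, d} is a clique of size 3, and the vertices of any clique must share a bag in every tree decomposition; so some bag has ≥ 3 vertices and tw(G) ≥ 2. The upper and lower bounds meet at 2, so that is the treewidth.

Treewidth 2.
One optimal decomposition is:
Bags: B1 = {b, d, f}  B2 = {b, c, d}  B3 = {c, d, i}  B4 = {a, b, c}  B5 = {d, e, f}  B6 = {e, f, h}  B7 = {f, g, h}
Tree: B1–B2, B2–B3, B2–B4, B1–B5, B5–B6, B6–B7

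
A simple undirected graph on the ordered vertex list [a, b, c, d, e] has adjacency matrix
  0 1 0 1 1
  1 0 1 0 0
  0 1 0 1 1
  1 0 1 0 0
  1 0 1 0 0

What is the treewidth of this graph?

2

A width-2 tree decomposition is:
Bags: B1 = {a, c, e}  B2 = {a, c, d}  B3 = {a, b, c}
Tree: B1–B2, B2–B3
The largest bag has 3 vertices, giving width 2; this decomposition certifies tw(G) ≤ 2. The edges c–e–a–d–c form a cycle, so G is not a tree and its treewidth is at least 2. Combining the bounds, tw(G) = 2.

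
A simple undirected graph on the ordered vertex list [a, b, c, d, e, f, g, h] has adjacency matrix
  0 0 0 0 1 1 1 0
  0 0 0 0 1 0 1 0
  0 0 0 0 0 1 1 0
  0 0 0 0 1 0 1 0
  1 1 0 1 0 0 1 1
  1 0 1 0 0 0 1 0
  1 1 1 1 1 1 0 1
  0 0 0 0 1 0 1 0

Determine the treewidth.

2

A width-2 tree decomposition is:
Bags: B1 = {a, f, g}  B2 = {a, e, g}  B3 = {c, f, g}  B4 = {e, g, h}  B5 = {b, e, g}  B6 = {d, e, g}
Tree: B1–B2, B1–B3, B2–B4, B4–B5, B4–B6
Each bag holds 3 vertices, so the decomposition has width 2, which upper-bounds the treewidth. On the other hand G contains the 3-clique {d, e, g}. A clique must lie in a single bag of any decomposition, so no decomposition can have width below 2. Combining the bounds, tw(G) = 2.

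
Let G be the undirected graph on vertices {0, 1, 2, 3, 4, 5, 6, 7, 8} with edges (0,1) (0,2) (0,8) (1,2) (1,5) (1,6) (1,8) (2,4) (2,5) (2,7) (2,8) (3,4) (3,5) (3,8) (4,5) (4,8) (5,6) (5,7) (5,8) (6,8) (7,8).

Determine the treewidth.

3

A width-3 tree decomposition is:
Bags: B1 = {1, 2, 5, 8}  B2 = {2, 5, 7, 8}  B3 = {0, 1, 2, 8}  B4 = {1, 5, 6, 8}  B5 = {2, 4, 5, 8}  B6 = {3, 4, 5, 8}
Tree: B1–B2, B1–B3, B1–B4, B1–B5, B5–B6
Every bag has size at most 4, so the width is 4 − 1 = 3 and tw(G) ≤ 3. On the other hand G contains the 4-clique {0, 1, 2, 8}. A clique must lie in a single bag of any decomposition, so no decomposition can have width below 3. Hence tw(G) = 3 exactly.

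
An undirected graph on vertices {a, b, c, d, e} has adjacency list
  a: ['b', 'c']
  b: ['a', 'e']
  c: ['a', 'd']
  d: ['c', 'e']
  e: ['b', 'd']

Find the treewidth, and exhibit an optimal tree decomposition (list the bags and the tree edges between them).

Treewidth 2.
One optimal decomposition is:
Bags: B1 = {a, c, d}  B2 = {a, d, e}  B3 = {a, b, e}
Tree: B1–B2, B2–B3

Each bag holds 3 vertices, so the decomposition has width 2, which upper-bounds the treewidth. Since a–c–d–e–b–a is a cycle in G, G is not acyclic. Forests are exactly the graphs of treewidth ≤ 1, so tw(G) ≥ 2. Therefore the treewidth is 2.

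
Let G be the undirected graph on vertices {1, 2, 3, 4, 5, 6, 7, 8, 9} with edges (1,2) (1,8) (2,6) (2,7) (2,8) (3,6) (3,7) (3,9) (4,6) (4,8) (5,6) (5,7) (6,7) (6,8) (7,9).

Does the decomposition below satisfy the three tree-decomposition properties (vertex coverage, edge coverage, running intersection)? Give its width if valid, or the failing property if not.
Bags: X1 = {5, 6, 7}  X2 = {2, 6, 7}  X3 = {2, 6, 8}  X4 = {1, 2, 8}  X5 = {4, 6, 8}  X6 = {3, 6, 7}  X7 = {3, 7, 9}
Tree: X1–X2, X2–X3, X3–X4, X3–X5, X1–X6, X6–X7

Yes; width 2.

Every vertex of G appears in some bag (union = {1, 2, 3, 4, 5, 6, 7, 8, 9}); every edge is covered by a bag; and for each vertex v the set of bags containing v is connected in the bag tree. The decomposition is therefore valid. The largest bag has 3 vertices, so the width is 2.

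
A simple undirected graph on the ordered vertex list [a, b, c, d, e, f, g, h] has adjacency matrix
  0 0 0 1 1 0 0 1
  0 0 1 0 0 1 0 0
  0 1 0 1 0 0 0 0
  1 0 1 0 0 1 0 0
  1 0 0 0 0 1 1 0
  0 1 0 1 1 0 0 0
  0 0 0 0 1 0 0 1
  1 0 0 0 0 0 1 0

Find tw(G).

A width-2 tree decomposition is:
Bags: B1 = {e, g, h}  B2 = {a, e, h}  B3 = {a, e, f}  B4 = {a, d, f}  B5 = {b, d, f}  B6 = {b, c, d}
Tree: B1–B2, B2–B3, B3–B4, B4–B5, B5–B6
Each bag holds 3 vertices, so the decomposition has width 2, which upper-bounds the treewidth. The edges g–h–a–e–g form a cycle, so G is not a tree and its treewidth is at least 2. Hence tw(G) = 2 exactly.

2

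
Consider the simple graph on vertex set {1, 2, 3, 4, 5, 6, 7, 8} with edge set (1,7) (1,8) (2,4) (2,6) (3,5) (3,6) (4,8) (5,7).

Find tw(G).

A width-2 tree decomposition is:
Bags: B1 = {3, 5, 7}  B2 = {1, 3, 7}  B3 = {1, 3, 8}  B4 = {3, 4, 8}  B5 = {2, 3, 4}  B6 = {2, 3, 6}
Tree: B1–B2, B2–B3, B3–B4, B4–B5, B5–B6
The largest bag has 3 vertices, giving width 2; this decomposition certifies tw(G) ≤ 2. For the lower bound, G contains the cycle 3–5–7–1–8–4–2–6–3, so G is not a forest; only forests have treewidth ≤ 1, hence tw(G) ≥ 2. Hence tw(G) = 2 exactly.

2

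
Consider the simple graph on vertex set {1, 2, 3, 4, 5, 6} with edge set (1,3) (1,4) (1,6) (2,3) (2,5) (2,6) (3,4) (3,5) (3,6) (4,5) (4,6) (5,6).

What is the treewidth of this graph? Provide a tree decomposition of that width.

The largest bag has 4 vertices, giving width 3; this decomposition certifies tw(G) ≤ 3. On the other hand G contains the 4-clique {2, 3, 5, 6}. A clique must lie in a single bag of any decomposition, so no decomposition can have width below 3. Hence tw(G) = 3 exactly.

Treewidth 3.
One such decomposition:
Bags: B1 = {3, 4, 5, 6}  B2 = {2, 3, 5, 6}  B3 = {1, 3, 4, 6}
Tree: B1–B2, B1–B3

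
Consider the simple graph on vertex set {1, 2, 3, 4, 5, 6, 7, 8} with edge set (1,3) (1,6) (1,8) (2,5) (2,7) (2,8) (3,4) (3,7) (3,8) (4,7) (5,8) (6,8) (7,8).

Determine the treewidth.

2

A width-2 tree decomposition is:
Bags: B1 = {1, 3, 8}  B2 = {3, 7, 8}  B3 = {1, 6, 8}  B4 = {2, 7, 8}  B5 = {3, 4, 7}  B6 = {2, 5, 8}
Tree: B1–B2, B1–B3, B2–B4, B2–B5, B4–B6
Each bag holds 3 vertices, so the decomposition has width 2, which upper-bounds the treewidth. For the lower bound, the 3 vertices {1, 3, 8} are pairwise adjacent, and any tree decomposition puts a clique entirely inside one bag — forcing width ≥ 2. Combining the bounds, tw(G) = 2.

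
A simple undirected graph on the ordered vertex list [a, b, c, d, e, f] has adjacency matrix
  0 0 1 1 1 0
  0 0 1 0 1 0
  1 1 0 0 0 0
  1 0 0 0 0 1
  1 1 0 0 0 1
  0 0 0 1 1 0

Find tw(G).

2

A width-2 tree decomposition is:
Bags: B1 = {d, e, f}  B2 = {a, d, e}  B3 = {a, b, e}  B4 = {a, b, c}
Tree: B1–B2, B2–B3, B3–B4
Every bag has size at most 3, so the width is 3 − 1 = 2 and tw(G) ≤ 2. Since f–d–a–e–f is a cycle in G, G is not acyclic. Forests are exactly the graphs of treewidth ≤ 1, so tw(G) ≥ 2. Therefore the treewidth is 2.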